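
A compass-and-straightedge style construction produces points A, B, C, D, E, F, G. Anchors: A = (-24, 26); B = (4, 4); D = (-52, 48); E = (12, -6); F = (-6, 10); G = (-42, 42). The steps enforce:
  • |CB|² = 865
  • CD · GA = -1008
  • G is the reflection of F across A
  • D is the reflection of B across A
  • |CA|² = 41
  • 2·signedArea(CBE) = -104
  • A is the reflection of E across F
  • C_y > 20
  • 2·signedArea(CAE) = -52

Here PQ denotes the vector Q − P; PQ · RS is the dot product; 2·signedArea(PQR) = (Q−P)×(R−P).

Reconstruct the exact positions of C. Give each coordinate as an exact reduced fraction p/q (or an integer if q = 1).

C = (-20, 21)

1. C_x = -20  [2·signedArea(CBE) = -104 ∩ 2·signedArea(CAE) = -52]
2. C_y = 21  [2·signedArea(CBE) = -104 ∩ 2·signedArea(CAE) = -52]
   → C = (-20, 21)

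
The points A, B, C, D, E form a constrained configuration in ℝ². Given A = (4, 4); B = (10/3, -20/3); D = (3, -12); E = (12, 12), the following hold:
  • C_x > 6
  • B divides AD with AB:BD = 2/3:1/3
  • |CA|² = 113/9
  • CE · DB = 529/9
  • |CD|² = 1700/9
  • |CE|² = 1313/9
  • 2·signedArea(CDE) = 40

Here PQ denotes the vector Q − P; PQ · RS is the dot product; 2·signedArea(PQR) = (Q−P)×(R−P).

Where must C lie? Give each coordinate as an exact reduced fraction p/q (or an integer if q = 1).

1. C_x = 19/3  [2·signedArea(CDE) = 40 ∩ CE · DB = 529/9]
2. C_y = 4/3  [2·signedArea(CDE) = 40 ∩ CE · DB = 529/9]
   → C = (19/3, 4/3)

C = (19/3, 4/3)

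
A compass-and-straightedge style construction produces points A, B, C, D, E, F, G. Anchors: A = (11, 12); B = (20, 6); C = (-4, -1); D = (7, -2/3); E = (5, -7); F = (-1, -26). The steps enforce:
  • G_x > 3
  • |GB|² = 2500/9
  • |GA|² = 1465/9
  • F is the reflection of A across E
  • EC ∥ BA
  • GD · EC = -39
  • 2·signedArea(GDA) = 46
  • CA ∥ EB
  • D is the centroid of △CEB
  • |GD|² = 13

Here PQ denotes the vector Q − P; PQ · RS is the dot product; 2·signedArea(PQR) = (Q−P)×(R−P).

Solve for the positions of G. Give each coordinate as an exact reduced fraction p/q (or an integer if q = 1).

1. G_x = 4  [2·signedArea(GDA) = 46 ∩ GD · EC = -39]
2. G_y = 4/3  [2·signedArea(GDA) = 46 ∩ GD · EC = -39]
   → G = (4, 4/3)

G = (4, 4/3)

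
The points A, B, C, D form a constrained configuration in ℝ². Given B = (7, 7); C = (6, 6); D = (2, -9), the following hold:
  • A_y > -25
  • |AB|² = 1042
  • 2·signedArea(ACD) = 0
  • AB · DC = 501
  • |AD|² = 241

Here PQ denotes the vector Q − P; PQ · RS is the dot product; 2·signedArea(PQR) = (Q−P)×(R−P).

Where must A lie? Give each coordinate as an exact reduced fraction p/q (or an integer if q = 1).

1. A_x = -2  [2·signedArea(ACD) = 0 ∩ AB · DC = 501]
2. A_y = -24  [2·signedArea(ACD) = 0 ∩ AB · DC = 501]
   → A = (-2, -24)

A = (-2, -24)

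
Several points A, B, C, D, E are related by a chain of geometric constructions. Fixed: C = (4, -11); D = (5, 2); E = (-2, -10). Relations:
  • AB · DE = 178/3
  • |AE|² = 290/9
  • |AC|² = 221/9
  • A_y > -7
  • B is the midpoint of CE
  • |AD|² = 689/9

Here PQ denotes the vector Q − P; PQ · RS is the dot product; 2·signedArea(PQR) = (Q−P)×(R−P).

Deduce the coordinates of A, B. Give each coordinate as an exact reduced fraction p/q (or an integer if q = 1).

A = (7/3, -19/3)
B = (1, -21/2)

1. B_x = 1  [B is the midpoint of CE]
2. B_y = -21/2  [B is the midpoint of CE]
   → B = (1, -21/2)
3. A_x = 7/3  [line 7·x + 12·y + 179/3 = 0 ∩ |AC|² = 221/9]
4. A_y = -19/3  [line 7·x + 12·y + 179/3 = 0 ∩ |AC|² = 221/9]
   → A = (7/3, -19/3)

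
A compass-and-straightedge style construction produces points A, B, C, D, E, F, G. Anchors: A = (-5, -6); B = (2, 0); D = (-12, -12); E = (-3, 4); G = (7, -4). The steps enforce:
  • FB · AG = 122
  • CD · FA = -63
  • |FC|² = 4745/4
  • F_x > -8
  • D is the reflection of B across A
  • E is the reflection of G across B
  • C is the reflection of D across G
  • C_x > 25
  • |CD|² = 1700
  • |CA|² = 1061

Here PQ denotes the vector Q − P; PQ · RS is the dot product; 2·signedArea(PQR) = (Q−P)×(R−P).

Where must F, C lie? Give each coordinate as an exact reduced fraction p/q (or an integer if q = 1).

1. C_x = 26  [C is the reflection of D across G]
2. C_y = 4  [C is the reflection of D across G]
   → C = (26, 4)
3. F_x = -15/2  [FB · AG = 122 ∩ CD · FA = -63]
4. F_y = -4  [FB · AG = 122 ∩ CD · FA = -63]
   → F = (-15/2, -4)

C = (26, 4)
F = (-15/2, -4)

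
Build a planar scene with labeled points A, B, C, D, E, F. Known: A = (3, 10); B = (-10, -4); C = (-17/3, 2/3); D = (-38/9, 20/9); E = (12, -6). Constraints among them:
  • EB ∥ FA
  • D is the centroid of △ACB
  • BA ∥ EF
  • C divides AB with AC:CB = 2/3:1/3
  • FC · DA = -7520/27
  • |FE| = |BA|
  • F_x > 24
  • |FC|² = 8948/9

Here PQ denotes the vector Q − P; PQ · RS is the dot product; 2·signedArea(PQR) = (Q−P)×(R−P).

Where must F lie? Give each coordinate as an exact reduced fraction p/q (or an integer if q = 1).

1. F_x = 25  [EB ∥ FA ∩ BA ∥ EF]
2. F_y = 8  [EB ∥ FA ∩ BA ∥ EF]
   → F = (25, 8)

F = (25, 8)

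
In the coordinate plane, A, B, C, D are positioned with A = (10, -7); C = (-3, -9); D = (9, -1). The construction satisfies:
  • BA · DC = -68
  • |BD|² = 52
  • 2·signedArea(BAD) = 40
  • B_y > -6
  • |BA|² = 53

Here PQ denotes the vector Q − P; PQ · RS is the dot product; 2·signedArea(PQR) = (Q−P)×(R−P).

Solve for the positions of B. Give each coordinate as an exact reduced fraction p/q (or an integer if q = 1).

B = (3, -5)

1. B_x = 3  [2·signedArea(BAD) = 40 ∩ BA · DC = -68]
2. B_y = -5  [2·signedArea(BAD) = 40 ∩ BA · DC = -68]
   → B = (3, -5)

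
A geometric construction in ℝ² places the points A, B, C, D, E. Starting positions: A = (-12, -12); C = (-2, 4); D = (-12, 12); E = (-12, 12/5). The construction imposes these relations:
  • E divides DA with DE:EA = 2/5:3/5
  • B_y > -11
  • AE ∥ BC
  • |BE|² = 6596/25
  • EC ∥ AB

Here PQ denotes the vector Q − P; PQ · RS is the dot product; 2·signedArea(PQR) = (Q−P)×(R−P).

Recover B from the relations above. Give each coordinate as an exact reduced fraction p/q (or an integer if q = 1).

B = (-2, -52/5)

1. B_x = -2  [AE ∥ BC ∩ EC ∥ AB]
2. B_y = -52/5  [AE ∥ BC ∩ EC ∥ AB]
   → B = (-2, -52/5)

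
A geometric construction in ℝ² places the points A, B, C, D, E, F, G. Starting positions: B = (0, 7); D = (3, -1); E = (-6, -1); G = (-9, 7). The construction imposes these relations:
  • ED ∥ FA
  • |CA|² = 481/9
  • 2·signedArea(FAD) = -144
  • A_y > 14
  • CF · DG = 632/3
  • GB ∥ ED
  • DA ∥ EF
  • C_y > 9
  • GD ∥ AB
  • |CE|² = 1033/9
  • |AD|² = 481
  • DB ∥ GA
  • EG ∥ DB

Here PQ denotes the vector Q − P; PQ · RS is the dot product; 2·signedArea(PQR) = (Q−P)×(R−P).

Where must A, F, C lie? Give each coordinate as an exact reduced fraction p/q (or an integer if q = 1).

1. A_x = -12  [GD ∥ AB ∩ DB ∥ GA]
2. A_y = 15  [GD ∥ AB ∩ DB ∥ GA]
   → A = (-12, 15)
3. F_x = -21  [ED ∥ FA ∩ DA ∥ EF]
4. F_y = 15  [ED ∥ FA ∩ DA ∥ EF]
   → F = (-21, 15)
5. C_x = -7  [line 12·x + -8·y + 484/3 = 0 ∩ |CE|² = 1033/9]
6. C_y = 29/3  [line 12·x + -8·y + 484/3 = 0 ∩ |CE|² = 1033/9]
   → C = (-7, 29/3)

A = (-12, 15)
C = (-7, 29/3)
F = (-21, 15)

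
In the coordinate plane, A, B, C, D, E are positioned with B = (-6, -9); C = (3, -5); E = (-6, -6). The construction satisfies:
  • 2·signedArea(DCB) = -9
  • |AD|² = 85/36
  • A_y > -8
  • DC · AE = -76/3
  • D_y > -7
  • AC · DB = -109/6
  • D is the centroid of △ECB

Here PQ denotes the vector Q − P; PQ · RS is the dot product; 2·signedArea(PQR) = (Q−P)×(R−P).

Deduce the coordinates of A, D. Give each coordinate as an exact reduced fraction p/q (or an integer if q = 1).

1. D_x = -3  [D is the centroid of △ECB]
2. D_y = -20/3  [D is the centroid of △ECB]
   → D = (-3, -20/3)
3. A_x = -3/2  [AC · DB = -109/6 ∩ DC · AE = -76/3]
4. A_y = -7  [AC · DB = -109/6 ∩ DC · AE = -76/3]
   → A = (-3/2, -7)

A = (-3/2, -7)
D = (-3, -20/3)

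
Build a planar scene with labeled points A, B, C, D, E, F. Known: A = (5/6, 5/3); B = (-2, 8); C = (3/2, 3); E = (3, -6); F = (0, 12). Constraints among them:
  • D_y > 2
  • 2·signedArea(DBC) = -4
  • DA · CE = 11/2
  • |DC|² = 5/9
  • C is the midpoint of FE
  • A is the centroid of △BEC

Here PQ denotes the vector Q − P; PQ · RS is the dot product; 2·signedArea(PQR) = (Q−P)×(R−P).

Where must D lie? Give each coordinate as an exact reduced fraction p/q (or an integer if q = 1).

D = (7/6, 7/3)

1. D_x = 7/6  [2·signedArea(DBC) = -4 ∩ DA · CE = 11/2]
2. D_y = 7/3  [2·signedArea(DBC) = -4 ∩ DA · CE = 11/2]
   → D = (7/6, 7/3)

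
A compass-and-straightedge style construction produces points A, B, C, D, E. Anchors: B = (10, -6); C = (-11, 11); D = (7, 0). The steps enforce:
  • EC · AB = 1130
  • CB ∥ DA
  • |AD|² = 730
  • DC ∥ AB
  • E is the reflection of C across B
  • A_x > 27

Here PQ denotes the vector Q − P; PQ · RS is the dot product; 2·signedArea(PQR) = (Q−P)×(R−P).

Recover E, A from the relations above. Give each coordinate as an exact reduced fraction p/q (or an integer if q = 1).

1. E_x = 31  [E is the reflection of C across B]
2. E_y = -23  [E is the reflection of C across B]
   → E = (31, -23)
3. A_x = 28  [DC ∥ AB ∩ CB ∥ DA]
4. A_y = -17  [DC ∥ AB ∩ CB ∥ DA]
   → A = (28, -17)

A = (28, -17)
E = (31, -23)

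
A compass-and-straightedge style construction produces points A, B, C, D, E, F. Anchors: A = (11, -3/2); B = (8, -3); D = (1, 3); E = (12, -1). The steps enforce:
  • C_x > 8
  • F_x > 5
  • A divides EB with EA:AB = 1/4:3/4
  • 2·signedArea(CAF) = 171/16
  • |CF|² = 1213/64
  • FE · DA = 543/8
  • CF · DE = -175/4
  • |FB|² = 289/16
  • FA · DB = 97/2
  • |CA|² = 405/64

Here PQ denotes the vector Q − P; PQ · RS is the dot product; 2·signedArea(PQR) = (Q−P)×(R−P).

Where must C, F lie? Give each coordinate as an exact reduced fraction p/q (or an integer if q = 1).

C = (35/4, -21/8)
F = (6, 3/4)

1. F_x = 6  [FA · DB = 97/2 ∩ FE · DA = 543/8]
2. F_y = 3/4  [FA · DB = 97/2 ∩ FE · DA = 543/8]
   → F = (6, 3/4)
3. C_x = 35/4  [2·signedArea(CAF) = 171/16 ∩ CF · DE = -175/4]
4. C_y = -21/8  [2·signedArea(CAF) = 171/16 ∩ CF · DE = -175/4]
   → C = (35/4, -21/8)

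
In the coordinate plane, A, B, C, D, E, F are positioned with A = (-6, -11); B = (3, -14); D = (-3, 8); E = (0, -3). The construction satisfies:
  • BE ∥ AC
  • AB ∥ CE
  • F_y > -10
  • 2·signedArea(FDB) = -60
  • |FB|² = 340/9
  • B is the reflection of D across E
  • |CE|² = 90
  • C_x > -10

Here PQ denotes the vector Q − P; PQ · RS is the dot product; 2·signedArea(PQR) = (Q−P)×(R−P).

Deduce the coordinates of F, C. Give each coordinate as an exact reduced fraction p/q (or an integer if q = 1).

1. F_x = -1  [line 22·x + 6·y + 78 = 0 ∩ |FB|² = 340/9]
2. F_y = -28/3  [line 22·x + 6·y + 78 = 0 ∩ |FB|² = 340/9]
   → F = (-1, -28/3)
3. C_x = -9  [AB ∥ CE ∩ BE ∥ AC]
4. C_y = 0  [AB ∥ CE ∩ BE ∥ AC]
   → C = (-9, 0)

C = (-9, 0)
F = (-1, -28/3)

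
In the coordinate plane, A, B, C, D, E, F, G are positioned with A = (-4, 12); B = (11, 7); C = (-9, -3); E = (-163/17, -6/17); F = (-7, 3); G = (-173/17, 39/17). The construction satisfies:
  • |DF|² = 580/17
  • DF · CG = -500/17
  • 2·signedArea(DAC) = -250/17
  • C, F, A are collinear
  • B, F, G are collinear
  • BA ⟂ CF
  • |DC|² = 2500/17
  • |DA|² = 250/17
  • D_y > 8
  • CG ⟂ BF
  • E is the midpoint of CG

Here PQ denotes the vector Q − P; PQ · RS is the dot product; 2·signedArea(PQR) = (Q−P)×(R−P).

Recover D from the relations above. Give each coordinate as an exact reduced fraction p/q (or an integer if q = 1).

1. D_x = -103/17  [2·signedArea(DAC) = -250/17 ∩ DF · CG = -500/17]
2. D_y = 149/17  [2·signedArea(DAC) = -250/17 ∩ DF · CG = -500/17]
   → D = (-103/17, 149/17)

D = (-103/17, 149/17)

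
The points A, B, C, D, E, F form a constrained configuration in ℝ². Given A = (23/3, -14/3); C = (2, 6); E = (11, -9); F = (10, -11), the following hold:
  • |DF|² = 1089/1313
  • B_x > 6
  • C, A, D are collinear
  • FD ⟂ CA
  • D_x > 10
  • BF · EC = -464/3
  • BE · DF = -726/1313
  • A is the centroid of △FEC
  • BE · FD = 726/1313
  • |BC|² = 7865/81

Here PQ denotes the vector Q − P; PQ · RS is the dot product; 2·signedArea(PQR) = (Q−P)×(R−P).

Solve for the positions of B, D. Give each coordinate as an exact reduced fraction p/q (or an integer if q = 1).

B = (62/9, -23/9)
D = (14186/1313, -13882/1313)

1. D_x = 14186/1313  [C, A, D are collinear ∩ FD ⟂ CA]
2. D_y = -13882/1313  [C, A, D are collinear ∩ FD ⟂ CA]
   → D = (14186/1313, -13882/1313)
3. B_x = 62/9  [BE · DF = -726/1313 ∩ BF · EC = -464/3]
4. B_y = -23/9  [BE · DF = -726/1313 ∩ BF · EC = -464/3]
   → B = (62/9, -23/9)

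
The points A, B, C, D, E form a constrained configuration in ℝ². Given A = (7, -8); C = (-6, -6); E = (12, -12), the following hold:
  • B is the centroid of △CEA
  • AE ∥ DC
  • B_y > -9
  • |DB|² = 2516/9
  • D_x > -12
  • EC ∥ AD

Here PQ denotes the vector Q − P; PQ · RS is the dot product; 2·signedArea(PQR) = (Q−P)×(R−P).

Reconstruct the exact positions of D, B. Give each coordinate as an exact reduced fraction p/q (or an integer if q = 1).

B = (13/3, -26/3)
D = (-11, -2)

1. D_x = -11  [AE ∥ DC ∩ EC ∥ AD]
2. D_y = -2  [AE ∥ DC ∩ EC ∥ AD]
   → D = (-11, -2)
3. B_x = 13/3  [B is the centroid of △CEA]
4. B_y = -26/3  [B is the centroid of △CEA]
   → B = (13/3, -26/3)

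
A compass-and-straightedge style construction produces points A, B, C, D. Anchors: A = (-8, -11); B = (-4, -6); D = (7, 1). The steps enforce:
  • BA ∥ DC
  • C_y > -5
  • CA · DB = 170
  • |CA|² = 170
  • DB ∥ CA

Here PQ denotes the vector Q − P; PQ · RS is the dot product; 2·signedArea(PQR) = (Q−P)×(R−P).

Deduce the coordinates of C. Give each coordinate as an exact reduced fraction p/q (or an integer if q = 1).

C = (3, -4)

1. C_x = 3  [DB ∥ CA ∩ BA ∥ DC]
2. C_y = -4  [DB ∥ CA ∩ BA ∥ DC]
   → C = (3, -4)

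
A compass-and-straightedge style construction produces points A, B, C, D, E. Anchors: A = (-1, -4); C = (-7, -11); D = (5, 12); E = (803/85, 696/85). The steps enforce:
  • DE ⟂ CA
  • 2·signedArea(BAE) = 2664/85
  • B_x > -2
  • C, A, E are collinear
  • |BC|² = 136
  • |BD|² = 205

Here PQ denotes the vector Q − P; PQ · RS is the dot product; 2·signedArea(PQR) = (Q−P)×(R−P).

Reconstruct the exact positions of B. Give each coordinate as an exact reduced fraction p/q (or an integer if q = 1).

B = (-1, -1)

1. B_x = -1  [line -1036/85·x + 888/85·y + -148/85 = 0 ∩ |BC|² = 136]
2. B_y = -1  [line -1036/85·x + 888/85·y + -148/85 = 0 ∩ |BC|² = 136]
   → B = (-1, -1)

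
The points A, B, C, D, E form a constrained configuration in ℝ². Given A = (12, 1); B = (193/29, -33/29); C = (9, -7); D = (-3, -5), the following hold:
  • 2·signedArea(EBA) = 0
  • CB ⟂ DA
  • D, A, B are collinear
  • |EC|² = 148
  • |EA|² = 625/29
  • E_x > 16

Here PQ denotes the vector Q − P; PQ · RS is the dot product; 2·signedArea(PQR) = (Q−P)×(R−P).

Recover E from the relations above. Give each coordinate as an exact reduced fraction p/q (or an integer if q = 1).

1. E_x = 473/29  [line -62/29·x + 155/29·y + 589/29 = 0 ∩ |EC|² = 148]
2. E_y = 79/29  [line -62/29·x + 155/29·y + 589/29 = 0 ∩ |EC|² = 148]
   → E = (473/29, 79/29)

E = (473/29, 79/29)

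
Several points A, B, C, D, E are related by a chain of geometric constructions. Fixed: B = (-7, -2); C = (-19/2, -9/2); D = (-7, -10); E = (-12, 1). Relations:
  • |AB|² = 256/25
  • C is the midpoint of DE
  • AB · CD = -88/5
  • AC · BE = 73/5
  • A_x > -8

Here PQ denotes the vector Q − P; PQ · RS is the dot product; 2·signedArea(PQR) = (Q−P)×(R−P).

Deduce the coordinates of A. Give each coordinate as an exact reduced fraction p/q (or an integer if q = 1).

1. A_x = -7  [AC · BE = 73/5 ∩ AB · CD = -88/5]
2. A_y = -26/5  [AC · BE = 73/5 ∩ AB · CD = -88/5]
   → A = (-7, -26/5)

A = (-7, -26/5)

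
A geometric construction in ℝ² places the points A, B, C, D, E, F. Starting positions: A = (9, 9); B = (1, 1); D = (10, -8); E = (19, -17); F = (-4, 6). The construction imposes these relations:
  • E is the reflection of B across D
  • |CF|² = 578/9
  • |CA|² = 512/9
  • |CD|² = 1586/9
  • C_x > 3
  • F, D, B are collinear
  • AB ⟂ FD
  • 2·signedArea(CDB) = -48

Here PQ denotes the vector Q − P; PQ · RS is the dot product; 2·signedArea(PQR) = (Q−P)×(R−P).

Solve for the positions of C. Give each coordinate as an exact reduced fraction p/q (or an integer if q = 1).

C = (11/3, 11/3)

1. C_x = 11/3  [line -9·x + -9·y + 66 = 0 ∩ |CF|² = 578/9]
2. C_y = 11/3  [line -9·x + -9·y + 66 = 0 ∩ |CF|² = 578/9]
   → C = (11/3, 11/3)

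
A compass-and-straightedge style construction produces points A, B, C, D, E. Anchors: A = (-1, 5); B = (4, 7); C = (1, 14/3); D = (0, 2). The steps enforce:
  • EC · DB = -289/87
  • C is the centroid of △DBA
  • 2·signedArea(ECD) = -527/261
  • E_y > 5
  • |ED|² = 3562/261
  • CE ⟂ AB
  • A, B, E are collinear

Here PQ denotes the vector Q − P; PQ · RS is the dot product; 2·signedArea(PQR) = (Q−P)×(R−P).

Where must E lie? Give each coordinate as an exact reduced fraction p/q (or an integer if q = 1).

1. E_x = 53/87  [A, B, E are collinear ∩ CE ⟂ AB]
2. E_y = 491/87  [A, B, E are collinear ∩ CE ⟂ AB]
   → E = (53/87, 491/87)

E = (53/87, 491/87)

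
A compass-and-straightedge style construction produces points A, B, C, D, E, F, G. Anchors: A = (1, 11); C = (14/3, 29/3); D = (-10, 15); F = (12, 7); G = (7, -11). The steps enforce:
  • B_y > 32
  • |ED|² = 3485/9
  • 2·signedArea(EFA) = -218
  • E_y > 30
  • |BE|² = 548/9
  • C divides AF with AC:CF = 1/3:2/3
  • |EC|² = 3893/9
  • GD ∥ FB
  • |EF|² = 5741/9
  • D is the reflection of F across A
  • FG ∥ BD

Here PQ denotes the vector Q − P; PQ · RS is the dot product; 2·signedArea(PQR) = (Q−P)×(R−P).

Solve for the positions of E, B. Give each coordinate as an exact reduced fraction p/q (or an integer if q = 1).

1. E_x = 7/3  [line -4·x + -11·y + 343 = 0 ∩ |EF|² = 5741/9]
2. E_y = 91/3  [line -4·x + -11·y + 343 = 0 ∩ |EF|² = 5741/9]
   → E = (7/3, 91/3)
3. B_x = -5  [FG ∥ BD ∩ GD ∥ FB]
4. B_y = 33  [FG ∥ BD ∩ GD ∥ FB]
   → B = (-5, 33)

B = (-5, 33)
E = (7/3, 91/3)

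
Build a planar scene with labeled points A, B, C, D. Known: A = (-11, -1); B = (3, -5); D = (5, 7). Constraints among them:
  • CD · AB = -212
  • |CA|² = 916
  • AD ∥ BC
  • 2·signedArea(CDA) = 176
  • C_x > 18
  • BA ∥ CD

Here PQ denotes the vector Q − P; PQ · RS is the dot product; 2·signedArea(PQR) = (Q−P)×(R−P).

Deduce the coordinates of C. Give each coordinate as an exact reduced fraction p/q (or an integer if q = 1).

1. C_x = 19  [BA ∥ CD ∩ AD ∥ BC]
2. C_y = 3  [BA ∥ CD ∩ AD ∥ BC]
   → C = (19, 3)

C = (19, 3)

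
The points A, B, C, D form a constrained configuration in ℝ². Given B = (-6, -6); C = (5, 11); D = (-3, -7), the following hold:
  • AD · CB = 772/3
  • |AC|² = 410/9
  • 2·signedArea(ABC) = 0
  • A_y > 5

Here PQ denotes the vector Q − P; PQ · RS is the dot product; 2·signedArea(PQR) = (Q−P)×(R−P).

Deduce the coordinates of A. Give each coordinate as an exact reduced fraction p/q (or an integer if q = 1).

1. A_x = 4/3  [2·signedArea(ABC) = 0 ∩ AD · CB = 772/3]
2. A_y = 16/3  [2·signedArea(ABC) = 0 ∩ AD · CB = 772/3]
   → A = (4/3, 16/3)

A = (4/3, 16/3)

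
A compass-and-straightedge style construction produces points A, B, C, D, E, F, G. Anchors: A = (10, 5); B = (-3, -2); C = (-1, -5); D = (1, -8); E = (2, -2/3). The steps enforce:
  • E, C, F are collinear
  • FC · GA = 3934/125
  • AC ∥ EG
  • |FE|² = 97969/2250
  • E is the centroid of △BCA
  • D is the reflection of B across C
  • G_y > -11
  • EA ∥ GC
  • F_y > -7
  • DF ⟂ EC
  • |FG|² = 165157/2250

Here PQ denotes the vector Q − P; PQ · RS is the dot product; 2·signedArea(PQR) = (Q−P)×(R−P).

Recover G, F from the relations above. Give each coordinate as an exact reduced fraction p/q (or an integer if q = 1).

F = (-439/250, -1523/250)
G = (-9, -32/3)

1. G_x = -9  [EA ∥ GC ∩ AC ∥ EG]
2. G_y = -32/3  [EA ∥ GC ∩ AC ∥ EG]
   → G = (-9, -32/3)
3. F_x = -439/250  [E, C, F are collinear ∩ DF ⟂ EC]
4. F_y = -1523/250  [E, C, F are collinear ∩ DF ⟂ EC]
   → F = (-439/250, -1523/250)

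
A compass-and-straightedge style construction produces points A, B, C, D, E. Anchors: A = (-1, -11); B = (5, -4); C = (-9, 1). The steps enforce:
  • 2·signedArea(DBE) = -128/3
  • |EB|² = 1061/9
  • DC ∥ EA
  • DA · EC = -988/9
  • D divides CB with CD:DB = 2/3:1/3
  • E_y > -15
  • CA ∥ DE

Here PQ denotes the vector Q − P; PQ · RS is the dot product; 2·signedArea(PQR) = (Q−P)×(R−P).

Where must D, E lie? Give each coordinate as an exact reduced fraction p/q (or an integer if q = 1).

D = (1/3, -7/3)
E = (25/3, -43/3)

1. D_x = 1/3  [D divides CB with CD:DB = 2/3:1/3]
2. D_y = -7/3  [D divides CB with CD:DB = 2/3:1/3]
   → D = (1/3, -7/3)
3. E_x = 25/3  [DC ∥ EA ∩ CA ∥ DE]
4. E_y = -43/3  [DC ∥ EA ∩ CA ∥ DE]
   → E = (25/3, -43/3)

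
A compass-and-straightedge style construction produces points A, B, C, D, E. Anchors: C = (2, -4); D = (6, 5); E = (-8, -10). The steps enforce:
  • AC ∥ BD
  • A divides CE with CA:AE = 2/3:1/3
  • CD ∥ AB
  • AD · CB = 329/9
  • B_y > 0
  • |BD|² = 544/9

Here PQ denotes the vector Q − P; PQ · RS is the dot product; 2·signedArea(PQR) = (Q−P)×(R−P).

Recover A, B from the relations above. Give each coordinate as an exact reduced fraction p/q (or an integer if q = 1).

A = (-14/3, -8)
B = (-2/3, 1)

1. A_x = -14/3  [A divides CE with CA:AE = 2/3:1/3]
2. A_y = -8  [A divides CE with CA:AE = 2/3:1/3]
   → A = (-14/3, -8)
3. B_x = -2/3  [AC ∥ BD ∩ CD ∥ AB]
4. B_y = 1  [AC ∥ BD ∩ CD ∥ AB]
   → B = (-2/3, 1)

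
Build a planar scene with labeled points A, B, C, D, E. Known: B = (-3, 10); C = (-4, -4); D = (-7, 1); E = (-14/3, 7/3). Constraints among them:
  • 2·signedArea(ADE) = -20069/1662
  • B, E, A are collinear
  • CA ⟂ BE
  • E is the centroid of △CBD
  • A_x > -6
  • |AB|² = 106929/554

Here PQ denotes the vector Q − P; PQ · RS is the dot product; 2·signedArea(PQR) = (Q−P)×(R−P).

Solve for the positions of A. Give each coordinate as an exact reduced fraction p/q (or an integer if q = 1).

A = (-3297/554, -1981/554)

1. A_x = -3297/554  [B, E, A are collinear ∩ CA ⟂ BE]
2. A_y = -1981/554  [B, E, A are collinear ∩ CA ⟂ BE]
   → A = (-3297/554, -1981/554)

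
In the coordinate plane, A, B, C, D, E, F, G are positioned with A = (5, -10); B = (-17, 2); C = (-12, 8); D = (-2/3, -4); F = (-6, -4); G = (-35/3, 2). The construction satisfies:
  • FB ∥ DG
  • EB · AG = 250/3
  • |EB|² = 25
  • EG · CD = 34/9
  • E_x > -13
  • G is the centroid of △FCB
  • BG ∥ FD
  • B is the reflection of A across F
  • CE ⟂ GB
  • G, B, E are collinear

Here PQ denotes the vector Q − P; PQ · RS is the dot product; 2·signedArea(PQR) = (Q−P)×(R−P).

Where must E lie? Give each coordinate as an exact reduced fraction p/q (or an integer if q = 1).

E = (-12, 2)

1. E_x = -12  [G, B, E are collinear ∩ CE ⟂ GB]
2. E_y = 2  [G, B, E are collinear ∩ CE ⟂ GB]
   → E = (-12, 2)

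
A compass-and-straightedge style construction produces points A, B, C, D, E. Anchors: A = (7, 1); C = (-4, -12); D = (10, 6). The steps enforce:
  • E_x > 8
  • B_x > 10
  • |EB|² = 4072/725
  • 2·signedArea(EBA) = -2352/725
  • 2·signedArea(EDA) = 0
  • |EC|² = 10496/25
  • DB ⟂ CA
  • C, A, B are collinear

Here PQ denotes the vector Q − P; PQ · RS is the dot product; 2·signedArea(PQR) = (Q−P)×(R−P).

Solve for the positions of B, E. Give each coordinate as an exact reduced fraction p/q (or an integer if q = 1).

1. B_x = 1554/145  [C, A, B are collinear ∩ DB ⟂ CA]
2. B_y = 782/145  [C, A, B are collinear ∩ DB ⟂ CA]
   → B = (1554/145, 782/145)
3. E_x = 44/5  [2·signedArea(EDA) = 0 ∩ 2·signedArea(EBA) = -2352/725]
4. E_y = 4  [2·signedArea(EDA) = 0 ∩ 2·signedArea(EBA) = -2352/725]
   → E = (44/5, 4)

B = (1554/145, 782/145)
E = (44/5, 4)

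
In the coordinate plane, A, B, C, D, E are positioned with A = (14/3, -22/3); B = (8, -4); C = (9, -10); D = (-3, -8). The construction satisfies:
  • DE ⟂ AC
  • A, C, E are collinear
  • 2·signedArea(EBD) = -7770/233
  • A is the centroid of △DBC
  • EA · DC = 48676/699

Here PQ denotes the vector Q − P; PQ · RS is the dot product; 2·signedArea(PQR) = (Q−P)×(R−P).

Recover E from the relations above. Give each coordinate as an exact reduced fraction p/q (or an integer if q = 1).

1. E_x = -139/233  [A, C, E are collinear ∩ DE ⟂ AC]
2. E_y = -954/233  [A, C, E are collinear ∩ DE ⟂ AC]
   → E = (-139/233, -954/233)

E = (-139/233, -954/233)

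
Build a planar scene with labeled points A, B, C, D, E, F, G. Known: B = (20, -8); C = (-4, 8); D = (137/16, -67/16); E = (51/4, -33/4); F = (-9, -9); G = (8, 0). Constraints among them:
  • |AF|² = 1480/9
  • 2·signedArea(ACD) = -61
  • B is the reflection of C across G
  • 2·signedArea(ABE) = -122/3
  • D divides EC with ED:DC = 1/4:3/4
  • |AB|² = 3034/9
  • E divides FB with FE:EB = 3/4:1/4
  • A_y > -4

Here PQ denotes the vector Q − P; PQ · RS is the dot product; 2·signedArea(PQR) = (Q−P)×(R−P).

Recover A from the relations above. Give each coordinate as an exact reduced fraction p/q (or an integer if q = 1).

A = (7/3, -3)

1. A_x = 7/3  [2·signedArea(ACD) = -61 ∩ 2·signedArea(ABE) = -122/3]
2. A_y = -3  [2·signedArea(ACD) = -61 ∩ 2·signedArea(ABE) = -122/3]
   → A = (7/3, -3)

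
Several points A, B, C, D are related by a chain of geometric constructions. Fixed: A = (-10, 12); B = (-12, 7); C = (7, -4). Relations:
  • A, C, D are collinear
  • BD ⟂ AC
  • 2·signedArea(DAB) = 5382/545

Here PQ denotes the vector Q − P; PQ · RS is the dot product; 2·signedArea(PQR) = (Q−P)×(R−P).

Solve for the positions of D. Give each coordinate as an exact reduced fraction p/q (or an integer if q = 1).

1. D_x = -4668/545  [A, C, D are collinear ∩ BD ⟂ AC]
2. D_y = 5804/545  [A, C, D are collinear ∩ BD ⟂ AC]
   → D = (-4668/545, 5804/545)

D = (-4668/545, 5804/545)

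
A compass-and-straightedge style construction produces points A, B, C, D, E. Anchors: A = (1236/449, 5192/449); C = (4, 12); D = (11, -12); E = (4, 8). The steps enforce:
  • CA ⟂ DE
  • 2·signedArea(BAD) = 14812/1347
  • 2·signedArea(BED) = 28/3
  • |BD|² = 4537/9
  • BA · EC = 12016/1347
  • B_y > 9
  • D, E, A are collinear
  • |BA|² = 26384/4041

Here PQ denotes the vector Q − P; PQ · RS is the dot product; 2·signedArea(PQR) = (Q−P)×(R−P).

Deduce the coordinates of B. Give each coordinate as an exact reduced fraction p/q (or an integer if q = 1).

1. B_x = 4  [2·signedArea(BED) = 28/3 ∩ BA · EC = 12016/1347]
2. B_y = 28/3  [2·signedArea(BED) = 28/3 ∩ BA · EC = 12016/1347]
   → B = (4, 28/3)

B = (4, 28/3)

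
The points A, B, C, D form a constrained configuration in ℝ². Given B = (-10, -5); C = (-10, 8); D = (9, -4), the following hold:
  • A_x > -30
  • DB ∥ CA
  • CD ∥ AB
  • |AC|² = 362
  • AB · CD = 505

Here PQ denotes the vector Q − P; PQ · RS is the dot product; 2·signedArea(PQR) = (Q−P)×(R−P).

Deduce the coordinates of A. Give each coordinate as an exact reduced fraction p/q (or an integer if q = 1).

1. A_x = -29  [CD ∥ AB ∩ DB ∥ CA]
2. A_y = 7  [CD ∥ AB ∩ DB ∥ CA]
   → A = (-29, 7)

A = (-29, 7)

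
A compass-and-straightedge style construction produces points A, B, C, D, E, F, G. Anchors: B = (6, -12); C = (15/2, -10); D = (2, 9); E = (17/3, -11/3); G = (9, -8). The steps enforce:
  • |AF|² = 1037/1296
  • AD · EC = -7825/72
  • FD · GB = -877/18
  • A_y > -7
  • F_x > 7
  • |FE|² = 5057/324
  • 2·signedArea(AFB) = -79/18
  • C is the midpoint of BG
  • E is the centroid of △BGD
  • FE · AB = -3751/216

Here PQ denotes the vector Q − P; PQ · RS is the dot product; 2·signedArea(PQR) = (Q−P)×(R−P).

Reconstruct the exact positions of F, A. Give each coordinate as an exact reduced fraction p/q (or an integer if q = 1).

A = (79/12, -41/6)
F = (133/18, -65/9)

1. F_x = 133/18  [line 3·x + 4·y + 121/18 = 0 ∩ |FE|² = 5057/324]
2. F_y = -65/9  [line 3·x + 4·y + 121/18 = 0 ∩ |FE|² = 5057/324]
   → F = (133/18, -65/9)
3. A_x = 79/12  [FE · AB = -3751/216 ∩ 2·signedArea(AFB) = -79/18]
4. A_y = -41/6  [FE · AB = -3751/216 ∩ 2·signedArea(AFB) = -79/18]
   → A = (79/12, -41/6)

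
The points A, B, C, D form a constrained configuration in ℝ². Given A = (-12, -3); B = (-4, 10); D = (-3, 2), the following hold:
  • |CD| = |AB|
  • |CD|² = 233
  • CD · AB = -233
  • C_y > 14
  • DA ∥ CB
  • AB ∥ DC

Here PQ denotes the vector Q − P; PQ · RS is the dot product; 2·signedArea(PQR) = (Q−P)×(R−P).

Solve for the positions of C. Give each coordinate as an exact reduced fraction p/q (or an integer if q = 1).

1. C_x = 5  [DA ∥ CB ∩ AB ∥ DC]
2. C_y = 15  [DA ∥ CB ∩ AB ∥ DC]
   → C = (5, 15)

C = (5, 15)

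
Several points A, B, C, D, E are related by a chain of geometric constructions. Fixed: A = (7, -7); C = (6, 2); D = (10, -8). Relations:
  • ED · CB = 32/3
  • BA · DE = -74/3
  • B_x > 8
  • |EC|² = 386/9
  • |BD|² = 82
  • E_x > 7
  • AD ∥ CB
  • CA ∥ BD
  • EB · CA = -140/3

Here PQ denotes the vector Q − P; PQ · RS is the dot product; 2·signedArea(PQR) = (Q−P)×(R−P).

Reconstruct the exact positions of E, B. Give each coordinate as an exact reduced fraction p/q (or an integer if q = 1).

B = (9, 1)
E = (23/3, -13/3)

1. B_x = 9  [CA ∥ BD ∩ AD ∥ CB]
2. B_y = 1  [CA ∥ BD ∩ AD ∥ CB]
   → B = (9, 1)
3. E_x = 23/3  [EB · CA = -140/3 ∩ ED · CB = 32/3]
4. E_y = -13/3  [EB · CA = -140/3 ∩ ED · CB = 32/3]
   → E = (23/3, -13/3)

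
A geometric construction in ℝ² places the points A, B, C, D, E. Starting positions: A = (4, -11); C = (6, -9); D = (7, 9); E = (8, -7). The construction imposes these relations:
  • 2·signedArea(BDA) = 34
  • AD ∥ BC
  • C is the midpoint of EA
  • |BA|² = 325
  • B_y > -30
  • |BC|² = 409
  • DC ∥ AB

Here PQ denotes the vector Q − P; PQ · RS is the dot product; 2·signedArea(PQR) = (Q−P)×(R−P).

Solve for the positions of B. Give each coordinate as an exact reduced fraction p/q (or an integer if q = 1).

B = (3, -29)

1. B_x = 3  [AD ∥ BC ∩ DC ∥ AB]
2. B_y = -29  [AD ∥ BC ∩ DC ∥ AB]
   → B = (3, -29)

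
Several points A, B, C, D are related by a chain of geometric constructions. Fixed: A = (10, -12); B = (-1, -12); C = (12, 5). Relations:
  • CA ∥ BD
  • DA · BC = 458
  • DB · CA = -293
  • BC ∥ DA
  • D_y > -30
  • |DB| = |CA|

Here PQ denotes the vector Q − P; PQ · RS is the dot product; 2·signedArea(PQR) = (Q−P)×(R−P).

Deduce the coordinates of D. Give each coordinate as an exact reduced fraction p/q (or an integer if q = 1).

D = (-3, -29)

1. D_x = -3  [BC ∥ DA ∩ CA ∥ BD]
2. D_y = -29  [BC ∥ DA ∩ CA ∥ BD]
   → D = (-3, -29)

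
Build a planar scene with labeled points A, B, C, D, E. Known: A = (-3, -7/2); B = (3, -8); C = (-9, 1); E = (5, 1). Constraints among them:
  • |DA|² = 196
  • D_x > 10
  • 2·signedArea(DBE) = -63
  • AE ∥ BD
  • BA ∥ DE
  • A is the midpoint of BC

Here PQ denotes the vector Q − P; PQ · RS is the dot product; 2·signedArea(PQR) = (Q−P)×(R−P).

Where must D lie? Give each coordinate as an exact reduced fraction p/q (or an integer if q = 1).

D = (11, -7/2)

1. D_x = 11  [BA ∥ DE ∩ AE ∥ BD]
2. D_y = -7/2  [BA ∥ DE ∩ AE ∥ BD]
   → D = (11, -7/2)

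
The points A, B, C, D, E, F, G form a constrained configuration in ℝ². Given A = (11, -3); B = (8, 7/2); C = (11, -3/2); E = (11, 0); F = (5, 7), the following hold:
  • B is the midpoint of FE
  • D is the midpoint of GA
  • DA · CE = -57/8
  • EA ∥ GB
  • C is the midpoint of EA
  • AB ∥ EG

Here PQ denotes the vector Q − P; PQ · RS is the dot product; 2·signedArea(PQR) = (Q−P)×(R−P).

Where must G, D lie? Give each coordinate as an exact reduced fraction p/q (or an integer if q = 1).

1. G_x = 8  [EA ∥ GB ∩ AB ∥ EG]
2. G_y = 13/2  [EA ∥ GB ∩ AB ∥ EG]
   → G = (8, 13/2)
3. D_x = 19/2  [D is the midpoint of GA]
4. D_y = 7/4  [D is the midpoint of GA]
   → D = (19/2, 7/4)

D = (19/2, 7/4)
G = (8, 13/2)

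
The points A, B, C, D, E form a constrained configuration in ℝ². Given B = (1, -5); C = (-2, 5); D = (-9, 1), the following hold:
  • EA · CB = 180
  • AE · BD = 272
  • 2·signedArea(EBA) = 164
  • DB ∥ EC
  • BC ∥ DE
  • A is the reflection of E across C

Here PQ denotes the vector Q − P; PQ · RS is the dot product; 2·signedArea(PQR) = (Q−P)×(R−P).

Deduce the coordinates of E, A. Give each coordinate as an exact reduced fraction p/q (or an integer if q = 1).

A = (8, -1)
E = (-12, 11)

1. E_x = -12  [DB ∥ EC ∩ BC ∥ DE]
2. E_y = 11  [DB ∥ EC ∩ BC ∥ DE]
   → E = (-12, 11)
3. A_x = 8  [A is the reflection of E across C]
4. A_y = -1  [A is the reflection of E across C]
   → A = (8, -1)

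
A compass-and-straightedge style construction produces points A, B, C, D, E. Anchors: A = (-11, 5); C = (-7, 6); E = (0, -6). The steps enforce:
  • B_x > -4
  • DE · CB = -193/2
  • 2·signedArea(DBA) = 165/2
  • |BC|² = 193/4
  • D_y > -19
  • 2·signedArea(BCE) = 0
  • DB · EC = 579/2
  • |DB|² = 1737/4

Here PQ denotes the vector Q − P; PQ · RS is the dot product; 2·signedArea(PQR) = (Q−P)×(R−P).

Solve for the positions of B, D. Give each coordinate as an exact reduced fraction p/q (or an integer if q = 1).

1. B_x = -7/2  [line 12·x + 7·y + 42 = 0 ∩ |BC|² = 193/4]
2. B_y = 0  [line 12·x + 7·y + 42 = 0 ∩ |BC|² = 193/4]
   → B = (-7/2, 0)
3. D_x = 7  [DE · CB = -193/2 ∩ 2·signedArea(DBA) = 165/2]
4. D_y = -18  [DE · CB = -193/2 ∩ 2·signedArea(DBA) = 165/2]
   → D = (7, -18)

B = (-7/2, 0)
D = (7, -18)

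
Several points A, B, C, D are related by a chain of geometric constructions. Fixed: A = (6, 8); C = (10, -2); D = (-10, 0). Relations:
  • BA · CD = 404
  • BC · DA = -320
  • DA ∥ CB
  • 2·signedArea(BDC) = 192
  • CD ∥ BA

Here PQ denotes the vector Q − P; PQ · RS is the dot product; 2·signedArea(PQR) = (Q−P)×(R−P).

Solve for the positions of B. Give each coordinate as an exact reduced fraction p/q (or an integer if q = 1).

1. B_x = 26  [CD ∥ BA ∩ DA ∥ CB]
2. B_y = 6  [CD ∥ BA ∩ DA ∥ CB]
   → B = (26, 6)

B = (26, 6)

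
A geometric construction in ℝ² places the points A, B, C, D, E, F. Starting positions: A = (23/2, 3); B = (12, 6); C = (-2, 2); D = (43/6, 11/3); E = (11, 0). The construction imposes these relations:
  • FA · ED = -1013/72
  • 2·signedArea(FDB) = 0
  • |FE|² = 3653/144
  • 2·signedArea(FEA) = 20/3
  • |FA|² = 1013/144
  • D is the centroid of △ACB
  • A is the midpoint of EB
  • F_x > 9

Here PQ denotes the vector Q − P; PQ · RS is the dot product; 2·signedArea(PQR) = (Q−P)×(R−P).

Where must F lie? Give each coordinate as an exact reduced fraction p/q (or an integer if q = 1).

F = (115/12, 29/6)

1. F_x = 115/12  [2·signedArea(FDB) = 0 ∩ FA · ED = -1013/72]
2. F_y = 29/6  [2·signedArea(FDB) = 0 ∩ FA · ED = -1013/72]
   → F = (115/12, 29/6)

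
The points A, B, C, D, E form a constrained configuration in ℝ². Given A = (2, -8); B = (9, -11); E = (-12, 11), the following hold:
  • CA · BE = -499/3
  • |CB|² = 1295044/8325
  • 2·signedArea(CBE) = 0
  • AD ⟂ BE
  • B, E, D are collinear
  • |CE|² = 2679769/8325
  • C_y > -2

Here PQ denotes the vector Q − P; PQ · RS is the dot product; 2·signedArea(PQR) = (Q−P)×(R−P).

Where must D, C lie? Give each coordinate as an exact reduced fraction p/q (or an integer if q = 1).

C = (359/925, -5489/2775)
D = (3852/925, -5489/925)

1. D_x = 3852/925  [B, E, D are collinear ∩ AD ⟂ BE]
2. D_y = -5489/925  [B, E, D are collinear ∩ AD ⟂ BE]
   → D = (3852/925, -5489/925)
3. C_x = 359/925  [2·signedArea(CBE) = 0 ∩ CA · BE = -499/3]
4. C_y = -5489/2775  [2·signedArea(CBE) = 0 ∩ CA · BE = -499/3]
   → C = (359/925, -5489/2775)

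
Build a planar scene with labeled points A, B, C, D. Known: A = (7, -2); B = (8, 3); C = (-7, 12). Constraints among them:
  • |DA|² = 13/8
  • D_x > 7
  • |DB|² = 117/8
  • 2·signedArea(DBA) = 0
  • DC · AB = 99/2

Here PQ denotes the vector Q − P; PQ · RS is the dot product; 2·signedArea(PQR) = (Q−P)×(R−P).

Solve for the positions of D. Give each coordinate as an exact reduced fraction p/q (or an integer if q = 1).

D = (29/4, -3/4)

1. D_x = 29/4  [2·signedArea(DBA) = 0 ∩ DC · AB = 99/2]
2. D_y = -3/4  [2·signedArea(DBA) = 0 ∩ DC · AB = 99/2]
   → D = (29/4, -3/4)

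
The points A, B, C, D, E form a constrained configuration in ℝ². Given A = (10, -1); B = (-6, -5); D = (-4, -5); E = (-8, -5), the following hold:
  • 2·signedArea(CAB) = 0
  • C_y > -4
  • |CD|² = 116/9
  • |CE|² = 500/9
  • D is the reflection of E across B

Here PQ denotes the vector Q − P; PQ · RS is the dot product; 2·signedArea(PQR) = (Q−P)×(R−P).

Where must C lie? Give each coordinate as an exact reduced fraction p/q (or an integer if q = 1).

C = (-2/3, -11/3)

1. C_x = -2/3  [line 4·x + -16·y + -56 = 0 ∩ |CE|² = 500/9]
2. C_y = -11/3  [line 4·x + -16·y + -56 = 0 ∩ |CE|² = 500/9]
   → C = (-2/3, -11/3)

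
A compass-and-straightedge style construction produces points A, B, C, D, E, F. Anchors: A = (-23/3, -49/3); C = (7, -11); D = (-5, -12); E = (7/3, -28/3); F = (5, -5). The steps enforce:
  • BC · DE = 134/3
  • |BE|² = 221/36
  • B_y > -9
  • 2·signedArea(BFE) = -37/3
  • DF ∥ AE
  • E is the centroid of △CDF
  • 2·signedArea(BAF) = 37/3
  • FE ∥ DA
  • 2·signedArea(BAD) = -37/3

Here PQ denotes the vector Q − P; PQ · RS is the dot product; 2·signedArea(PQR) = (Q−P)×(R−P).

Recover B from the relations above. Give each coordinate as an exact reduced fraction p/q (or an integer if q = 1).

1. B_x = 0  [2·signedArea(BAD) = -37/3 ∩ BC · DE = 134/3]
2. B_y = -17/2  [2·signedArea(BAD) = -37/3 ∩ BC · DE = 134/3]
   → B = (0, -17/2)

B = (0, -17/2)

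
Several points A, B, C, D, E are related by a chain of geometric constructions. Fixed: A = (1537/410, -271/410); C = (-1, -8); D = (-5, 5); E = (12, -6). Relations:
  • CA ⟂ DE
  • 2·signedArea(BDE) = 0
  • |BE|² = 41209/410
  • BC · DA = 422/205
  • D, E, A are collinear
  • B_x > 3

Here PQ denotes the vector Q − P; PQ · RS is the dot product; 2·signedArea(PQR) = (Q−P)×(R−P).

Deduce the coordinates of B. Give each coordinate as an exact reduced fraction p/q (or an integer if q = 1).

B = (1469/410, -227/410)

1. B_x = 1469/410  [2·signedArea(BDE) = 0 ∩ BC · DA = 422/205]
2. B_y = -227/410  [2·signedArea(BDE) = 0 ∩ BC · DA = 422/205]
   → B = (1469/410, -227/410)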